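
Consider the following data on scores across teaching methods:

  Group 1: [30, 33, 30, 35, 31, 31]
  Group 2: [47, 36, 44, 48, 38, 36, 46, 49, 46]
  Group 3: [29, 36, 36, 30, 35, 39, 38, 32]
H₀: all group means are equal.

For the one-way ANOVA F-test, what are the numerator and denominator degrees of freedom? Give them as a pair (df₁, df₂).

degrees of freedom = [2, 20]

k = 3 groups, N = 23 total
df = (k−1, N−k) = (3−1, 23−3) = (2, 20)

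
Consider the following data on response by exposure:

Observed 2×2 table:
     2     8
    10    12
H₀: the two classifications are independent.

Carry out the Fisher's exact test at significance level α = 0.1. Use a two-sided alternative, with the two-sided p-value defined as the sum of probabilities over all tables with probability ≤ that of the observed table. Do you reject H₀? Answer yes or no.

Margins: r₁=10, r₂=22, c₁=12, c₂=20, n=32
p_obs = C(10,2)·C(22,10)/C(32,12); sum pmf over tables with pmf ≤ p_obs
p-value (two-sided) = 0.24790
At α=0.1: p ≥ α → fail to reject H₀

reject H₀: no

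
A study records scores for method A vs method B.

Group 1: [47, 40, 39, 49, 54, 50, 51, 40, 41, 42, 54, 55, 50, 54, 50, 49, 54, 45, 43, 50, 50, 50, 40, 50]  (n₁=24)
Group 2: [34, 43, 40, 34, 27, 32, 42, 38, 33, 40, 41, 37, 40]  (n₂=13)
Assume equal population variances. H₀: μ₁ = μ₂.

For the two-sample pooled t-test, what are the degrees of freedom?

degrees of freedom = 35

df = n₁ + n₂ − 2 = 24 + 13 − 2 = 35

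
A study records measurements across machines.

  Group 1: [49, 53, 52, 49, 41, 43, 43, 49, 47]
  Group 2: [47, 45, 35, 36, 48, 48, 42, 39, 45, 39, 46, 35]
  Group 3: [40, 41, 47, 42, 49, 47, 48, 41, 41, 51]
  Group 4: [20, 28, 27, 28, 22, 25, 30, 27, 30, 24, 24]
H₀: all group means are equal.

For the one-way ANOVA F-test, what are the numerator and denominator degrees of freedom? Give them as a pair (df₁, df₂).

degrees of freedom = [3, 38]

k = 4 groups, N = 42 total
df = (k−1, N−k) = (4−1, 42−4) = (3, 38)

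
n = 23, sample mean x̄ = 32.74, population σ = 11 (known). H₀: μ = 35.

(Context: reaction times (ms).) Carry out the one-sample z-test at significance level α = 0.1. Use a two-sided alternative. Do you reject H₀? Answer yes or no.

SE = σ/√n = 11/√23 = 2.2937
z = (x̄−μ₀)/SE = (32.74−35)/2.2937 = -0.9853
p-value (two-sided) = 0.32446
At α=0.1: p ≥ α → fail to reject H₀

reject H₀: no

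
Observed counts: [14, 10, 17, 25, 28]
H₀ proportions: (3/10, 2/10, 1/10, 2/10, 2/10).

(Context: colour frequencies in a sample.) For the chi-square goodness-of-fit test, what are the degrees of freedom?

df = k − 1 = 5 − 1 = 4

degrees of freedom = 4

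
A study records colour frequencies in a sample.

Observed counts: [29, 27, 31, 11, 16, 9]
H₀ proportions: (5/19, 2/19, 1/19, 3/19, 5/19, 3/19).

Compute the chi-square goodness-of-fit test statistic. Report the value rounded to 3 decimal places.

n = 123; E_i = n·p_i = [32.37, 12.95, 6.47, 19.42, 32.37, 19.42]
χ² = (29−32.37)²/32.37 + (27−12.95)²/12.95 + (31−6.47)²/6.47 + (11−19.42)²/19.42 + (16−32.37)²/32.37 + (9−19.42)²/19.42 = 126.0442
df = 5

test statistic = 126.044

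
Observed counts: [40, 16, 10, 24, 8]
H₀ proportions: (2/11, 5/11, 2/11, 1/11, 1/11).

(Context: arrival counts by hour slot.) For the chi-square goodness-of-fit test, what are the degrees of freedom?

degrees of freedom = 4

df = k − 1 = 5 − 1 = 4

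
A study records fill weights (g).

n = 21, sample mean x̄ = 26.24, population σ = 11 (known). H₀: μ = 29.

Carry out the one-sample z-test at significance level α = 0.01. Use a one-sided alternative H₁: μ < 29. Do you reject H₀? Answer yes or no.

SE = σ/√n = 11/√21 = 2.4004
z = (x̄−μ₀)/SE = (26.24−29)/2.4004 = -1.1498
p-value (one-sided, H₁ less) = 0.12511
At α=0.01: p ≥ α → fail to reject H₀

reject H₀: no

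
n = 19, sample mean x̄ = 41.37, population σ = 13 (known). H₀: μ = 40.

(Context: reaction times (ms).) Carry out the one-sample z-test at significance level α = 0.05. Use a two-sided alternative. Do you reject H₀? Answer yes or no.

SE = σ/√n = 13/√19 = 2.9824
z = (x̄−μ₀)/SE = (41.37−40)/2.9824 = 0.4594
p-value (two-sided) = 0.64598
At α=0.05: p ≥ α → fail to reject H₀

reject H₀: no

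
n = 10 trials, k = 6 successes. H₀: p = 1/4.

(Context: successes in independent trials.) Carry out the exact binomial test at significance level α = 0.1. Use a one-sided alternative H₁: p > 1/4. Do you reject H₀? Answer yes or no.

Exact binomial: n=10, k=6, p₀=1/4=0.2500
P(X≥6) from Σ C(n,i)·p₀^i·(1−p₀)^(n−i)
p-value (one-sided, H₁ greater) = 0.01973
At α=0.1: p < α → reject H₀

reject H₀: yes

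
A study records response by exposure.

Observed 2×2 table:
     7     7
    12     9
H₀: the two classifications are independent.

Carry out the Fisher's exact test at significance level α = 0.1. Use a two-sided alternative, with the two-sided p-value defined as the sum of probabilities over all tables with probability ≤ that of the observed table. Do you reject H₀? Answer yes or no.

Margins: r₁=14, r₂=21, c₁=19, c₂=16, n=35
p_obs = C(14,7)·C(21,12)/C(35,19); sum pmf over tables with pmf ≤ p_obs
p-value (two-sided) = 0.73911
At α=0.1: p ≥ α → fail to reject H₀

reject H₀: no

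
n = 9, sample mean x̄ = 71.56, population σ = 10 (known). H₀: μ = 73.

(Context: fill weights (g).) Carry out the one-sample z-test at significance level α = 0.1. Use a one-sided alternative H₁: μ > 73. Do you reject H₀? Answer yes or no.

reject H₀: no

SE = σ/√n = 10/√9 = 3.3333
z = (x̄−μ₀)/SE = (71.56−73)/3.3333 = -0.4320
p-value (one-sided, H₁ greater) = 0.66713
At α=0.1: p ≥ α → fail to reject H₀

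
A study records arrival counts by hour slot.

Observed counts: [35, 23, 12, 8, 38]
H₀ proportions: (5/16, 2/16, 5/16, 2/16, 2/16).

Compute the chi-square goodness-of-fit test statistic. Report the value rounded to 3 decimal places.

test statistic = 62.248

n = 116; E_i = n·p_i = [36.25, 14.50, 36.25, 14.50, 14.50]
χ² = (35−36.25)²/36.25 + (23−14.50)²/14.50 + (12−36.25)²/36.25 + (8−14.50)²/14.50 + (38−14.50)²/14.50 = 62.2483
df = 4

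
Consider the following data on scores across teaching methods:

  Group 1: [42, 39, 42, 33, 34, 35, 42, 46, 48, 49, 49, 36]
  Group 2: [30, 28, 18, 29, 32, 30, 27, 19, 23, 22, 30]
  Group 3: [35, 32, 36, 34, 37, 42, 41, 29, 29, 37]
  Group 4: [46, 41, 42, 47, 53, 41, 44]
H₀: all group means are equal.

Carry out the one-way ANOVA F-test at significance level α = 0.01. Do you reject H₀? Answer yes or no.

Group means [41.25, 26.18, 35.20, 44.86], grand mean 36.225
SSB = Σnᵢ(x̄ᵢ−x̄)² = 1944.631; SSW = ΣΣ(x−x̄ᵢ)² = 904.344
MSB = 1944.631/3 = 648.2105; MSW = 904.344/36 = 25.1207
F = MSB/MSW = 25.8039
df = (3, 36)
p-value (upper-tail) = 0.00000
At α=0.01: p < α → reject H₀

reject H₀: yes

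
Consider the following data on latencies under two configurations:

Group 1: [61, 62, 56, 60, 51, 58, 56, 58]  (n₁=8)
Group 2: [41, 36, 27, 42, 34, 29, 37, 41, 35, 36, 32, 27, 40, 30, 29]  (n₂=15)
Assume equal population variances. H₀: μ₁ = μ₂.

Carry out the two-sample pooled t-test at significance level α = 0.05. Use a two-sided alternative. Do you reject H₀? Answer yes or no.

reject H₀: yes

x̄₁=57.750, s₁=3.495, n₁=8
x̄₂=34.400, s₂=5.221, n₂=15
s_p² = [7·3.495² + 14·5.221²]/21 = 22.2429
SE = √(s_p²·(1/8+1/15)) = 2.0648
t = (57.750−34.400)/2.0648 = 11.3088
df = 21
p-value (two-sided) = 0.00000
At α=0.05: p < α → reject H₀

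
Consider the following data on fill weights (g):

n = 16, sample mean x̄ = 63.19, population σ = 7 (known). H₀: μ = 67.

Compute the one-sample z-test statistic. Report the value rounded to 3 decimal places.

test statistic = -2.177

SE = σ/√n = 7/√16 = 1.7500
z = (x̄−μ₀)/SE = (63.19−67)/1.7500 = -2.1771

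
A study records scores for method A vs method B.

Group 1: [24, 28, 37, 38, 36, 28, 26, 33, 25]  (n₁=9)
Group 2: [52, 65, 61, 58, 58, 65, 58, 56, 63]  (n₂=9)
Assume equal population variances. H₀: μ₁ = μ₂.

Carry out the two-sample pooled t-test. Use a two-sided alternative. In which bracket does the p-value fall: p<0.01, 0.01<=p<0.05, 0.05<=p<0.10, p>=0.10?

p-value bracket: p<0.01

x̄₁=30.556, s₁=5.480, n₁=9
x̄₂=59.556, s₂=4.333, n₂=9
s_p² = [8·5.480² + 8·4.333²]/16 = 24.4028
SE = √(s_p²·(1/9+1/9)) = 2.3287
t = (30.556−59.556)/2.3287 = -12.4533
df = 16
p-value (two-sided) = 0.00000
→ bracket: p<0.01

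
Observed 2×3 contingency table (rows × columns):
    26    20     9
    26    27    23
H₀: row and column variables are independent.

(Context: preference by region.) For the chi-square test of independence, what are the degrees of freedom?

df = (r−1)(c−1) = (2−1)·(3−1) = 2

degrees of freedom = 2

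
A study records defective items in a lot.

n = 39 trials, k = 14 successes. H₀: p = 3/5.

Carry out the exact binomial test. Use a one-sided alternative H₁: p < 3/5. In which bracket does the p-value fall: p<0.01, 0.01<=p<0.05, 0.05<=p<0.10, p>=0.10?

Exact binomial: n=39, k=14, p₀=3/5=0.6000
P(X≤14) from Σ C(n,i)·p₀^i·(1−p₀)^(n−i)
p-value (one-sided, H₁ less) = 0.00202
→ bracket: p<0.01

p-value bracket: p<0.01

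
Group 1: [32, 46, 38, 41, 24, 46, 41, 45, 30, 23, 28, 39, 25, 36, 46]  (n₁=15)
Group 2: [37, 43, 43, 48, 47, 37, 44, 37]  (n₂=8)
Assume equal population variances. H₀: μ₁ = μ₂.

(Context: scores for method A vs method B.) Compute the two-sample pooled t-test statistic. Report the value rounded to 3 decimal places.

test statistic = -1.863

x̄₁=36.000, s₁=8.426, n₁=15
x̄₂=42.000, s₂=4.504, n₂=8
s_p² = [14·8.426² + 7·4.504²]/21 = 54.0952
SE = √(s_p²·(1/15+1/8)) = 3.2200
t = (36.000−42.000)/3.2200 = -1.8634
df = 21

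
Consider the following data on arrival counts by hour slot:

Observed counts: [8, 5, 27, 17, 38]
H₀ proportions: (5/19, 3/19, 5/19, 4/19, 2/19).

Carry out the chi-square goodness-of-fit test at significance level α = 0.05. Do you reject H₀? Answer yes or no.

reject H₀: yes

n = 95; E_i = n·p_i = [25.00, 15.00, 25.00, 20.00, 10.00]
χ² = (8−25.00)²/25.00 + (5−15.00)²/15.00 + (27−25.00)²/25.00 + (17−20.00)²/20.00 + (38−10.00)²/10.00 = 97.2367
df = 4
p-value (upper-tail) = 0.00000
At α=0.05: p < α → reject H₀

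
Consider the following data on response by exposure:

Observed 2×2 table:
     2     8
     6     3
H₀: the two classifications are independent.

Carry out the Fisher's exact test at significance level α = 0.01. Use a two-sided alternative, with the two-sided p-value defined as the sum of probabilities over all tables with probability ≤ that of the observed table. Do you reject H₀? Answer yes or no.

reject H₀: no

Margins: r₁=10, r₂=9, c₁=8, c₂=11, n=19
p_obs = C(10,2)·C(9,6)/C(19,8); sum pmf over tables with pmf ≤ p_obs
p-value (two-sided) = 0.06978
At α=0.01: p ≥ α → fail to reject H₀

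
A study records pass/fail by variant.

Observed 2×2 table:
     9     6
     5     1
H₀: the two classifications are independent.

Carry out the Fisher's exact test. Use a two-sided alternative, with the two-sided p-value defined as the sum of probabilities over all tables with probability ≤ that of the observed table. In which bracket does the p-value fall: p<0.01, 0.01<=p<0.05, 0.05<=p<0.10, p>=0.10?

Margins: r₁=15, r₂=6, c₁=14, c₂=7, n=21
p_obs = C(15,9)·C(6,5)/C(21,14); sum pmf over tables with pmf ≤ p_obs
p-value (two-sided) = 0.61262
→ bracket: p>=0.10

p-value bracket: p>=0.10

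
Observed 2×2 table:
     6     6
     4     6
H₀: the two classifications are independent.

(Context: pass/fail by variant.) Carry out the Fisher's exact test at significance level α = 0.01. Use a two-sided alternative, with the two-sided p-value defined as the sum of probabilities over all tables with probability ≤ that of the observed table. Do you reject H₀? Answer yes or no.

Margins: r₁=12, r₂=10, c₁=10, c₂=12, n=22
p_obs = C(12,6)·C(10,4)/C(22,10); sum pmf over tables with pmf ≤ p_obs
p-value (two-sided) = 0.69136
At α=0.01: p ≥ α → fail to reject H₀

reject H₀: no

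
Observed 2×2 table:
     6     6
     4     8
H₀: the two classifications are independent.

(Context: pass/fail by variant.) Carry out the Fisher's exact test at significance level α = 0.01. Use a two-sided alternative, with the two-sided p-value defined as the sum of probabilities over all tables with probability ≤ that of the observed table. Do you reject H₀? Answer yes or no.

Margins: r₁=12, r₂=12, c₁=10, c₂=14, n=24
p_obs = C(12,6)·C(12,4)/C(24,10); sum pmf over tables with pmf ≤ p_obs
p-value (two-sided) = 0.68017
At α=0.01: p ≥ α → fail to reject H₀

reject H₀: no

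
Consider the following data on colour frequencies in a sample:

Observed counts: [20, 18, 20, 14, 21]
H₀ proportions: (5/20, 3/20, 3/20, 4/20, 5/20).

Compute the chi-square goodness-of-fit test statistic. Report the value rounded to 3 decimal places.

n = 93; E_i = n·p_i = [23.25, 13.95, 13.95, 18.60, 23.25]
χ² = (20−23.25)²/23.25 + (18−13.95)²/13.95 + (20−13.95)²/13.95 + (14−18.60)²/18.60 + (21−23.25)²/23.25 = 5.6093
df = 4

test statistic = 5.609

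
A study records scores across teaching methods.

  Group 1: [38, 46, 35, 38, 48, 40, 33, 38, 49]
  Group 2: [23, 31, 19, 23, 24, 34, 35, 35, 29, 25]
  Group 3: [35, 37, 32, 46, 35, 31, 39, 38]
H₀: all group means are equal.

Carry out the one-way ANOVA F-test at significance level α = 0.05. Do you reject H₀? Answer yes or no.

Group means [40.56, 27.80, 36.62], grand mean 34.667
SSB = Σnᵢ(x̄ᵢ−x̄)² = 814.303; SSW = ΣΣ(x−x̄ᵢ)² = 717.697
MSB = 814.303/2 = 407.1514; MSW = 717.697/24 = 29.9041
F = MSB/MSW = 13.6153
df = (2, 24)
p-value (upper-tail) = 0.00011
At α=0.05: p < α → reject H₀

reject H₀: yes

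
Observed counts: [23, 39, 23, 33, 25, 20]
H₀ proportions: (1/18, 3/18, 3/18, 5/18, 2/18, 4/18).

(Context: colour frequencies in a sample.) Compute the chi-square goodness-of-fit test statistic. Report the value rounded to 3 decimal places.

n = 163; E_i = n·p_i = [9.06, 27.17, 27.17, 45.28, 18.11, 36.22]
χ² = (23−9.06)²/9.06 + (39−27.17)²/27.17 + (23−27.17)²/27.17 + (33−45.28)²/45.28 + (25−18.11)²/18.11 + (20−36.22)²/36.22 = 40.4810
df = 5

test statistic = 40.481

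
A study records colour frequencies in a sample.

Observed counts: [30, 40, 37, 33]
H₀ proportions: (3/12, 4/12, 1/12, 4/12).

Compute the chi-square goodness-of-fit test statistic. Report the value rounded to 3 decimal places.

test statistic = 60.679

n = 140; E_i = n·p_i = [35.00, 46.67, 11.67, 46.67]
χ² = (30−35.00)²/35.00 + (40−46.67)²/46.67 + (37−11.67)²/11.67 + (33−46.67)²/46.67 = 60.6786
df = 3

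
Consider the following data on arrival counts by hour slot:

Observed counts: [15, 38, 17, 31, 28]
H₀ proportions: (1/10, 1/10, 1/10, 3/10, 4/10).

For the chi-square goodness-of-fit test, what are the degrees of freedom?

df = k − 1 = 5 − 1 = 4

degrees of freedom = 4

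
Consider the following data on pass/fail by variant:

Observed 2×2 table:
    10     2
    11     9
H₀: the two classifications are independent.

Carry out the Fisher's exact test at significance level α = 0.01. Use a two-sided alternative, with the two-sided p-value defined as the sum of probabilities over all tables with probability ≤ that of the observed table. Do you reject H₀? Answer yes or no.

Margins: r₁=12, r₂=20, c₁=21, c₂=11, n=32
p_obs = C(12,10)·C(20,11)/C(32,21); sum pmf over tables with pmf ≤ p_obs
p-value (two-sided) = 0.13885
At α=0.01: p ≥ α → fail to reject H₀

reject H₀: no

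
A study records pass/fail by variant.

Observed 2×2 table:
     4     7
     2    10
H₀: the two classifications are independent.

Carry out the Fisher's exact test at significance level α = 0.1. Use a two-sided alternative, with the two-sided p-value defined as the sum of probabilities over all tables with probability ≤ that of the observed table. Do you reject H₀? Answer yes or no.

reject H₀: no

Margins: r₁=11, r₂=12, c₁=6, c₂=17, n=23
p_obs = C(11,4)·C(12,2)/C(23,6); sum pmf over tables with pmf ≤ p_obs
p-value (two-sided) = 0.37071
At α=0.1: p ≥ α → fail to reject H₀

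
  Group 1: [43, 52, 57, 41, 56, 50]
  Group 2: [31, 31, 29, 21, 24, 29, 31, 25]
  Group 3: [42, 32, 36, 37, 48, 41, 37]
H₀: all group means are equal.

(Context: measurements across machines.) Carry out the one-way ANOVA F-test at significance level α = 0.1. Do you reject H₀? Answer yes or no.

reject H₀: yes

Group means [49.83, 27.62, 39.00], grand mean 37.762
SSB = Σnᵢ(x̄ᵢ−x̄)² = 1707.101; SSW = ΣΣ(x−x̄ᵢ)² = 480.708
MSB = 1707.101/2 = 853.5506; MSW = 480.708/18 = 26.7060
F = MSB/MSW = 31.9610
df = (2, 18)
p-value (upper-tail) = 0.00000
At α=0.1: p < α → reject H₀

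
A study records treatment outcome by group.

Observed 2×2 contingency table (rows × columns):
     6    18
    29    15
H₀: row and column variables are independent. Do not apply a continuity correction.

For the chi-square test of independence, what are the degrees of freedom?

degrees of freedom = 1

df = (r−1)(c−1) = (2−1)·(2−1) = 1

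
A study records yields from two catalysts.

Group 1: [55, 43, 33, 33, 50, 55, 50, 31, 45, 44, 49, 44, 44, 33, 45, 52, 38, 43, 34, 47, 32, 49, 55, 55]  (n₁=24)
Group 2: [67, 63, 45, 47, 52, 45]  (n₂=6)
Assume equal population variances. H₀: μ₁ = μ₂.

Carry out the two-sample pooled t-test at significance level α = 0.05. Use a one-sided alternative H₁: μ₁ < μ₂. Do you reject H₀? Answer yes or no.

x̄₁=44.125, s₁=8.061, n₁=24
x̄₂=53.167, s₂=9.600, n₂=6
s_p² = [23·8.061² + 5·9.600²]/28 = 69.8378
SE = √(s_p²·(1/24+1/6)) = 3.8144
t = (44.125−53.167)/3.8144 = -2.3704
df = 28
p-value (one-sided, H₁ less) = 0.01245
At α=0.05: p < α → reject H₀

reject H₀: yes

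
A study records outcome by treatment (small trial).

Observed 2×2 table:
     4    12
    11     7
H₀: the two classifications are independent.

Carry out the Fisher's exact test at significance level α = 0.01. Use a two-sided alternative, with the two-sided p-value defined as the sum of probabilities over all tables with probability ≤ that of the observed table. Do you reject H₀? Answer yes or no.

Margins: r₁=16, r₂=18, c₁=15, c₂=19, n=34
p_obs = C(16,4)·C(18,11)/C(34,15); sum pmf over tables with pmf ≤ p_obs
p-value (two-sided) = 0.04544
At α=0.01: p ≥ α → fail to reject H₀

reject H₀: no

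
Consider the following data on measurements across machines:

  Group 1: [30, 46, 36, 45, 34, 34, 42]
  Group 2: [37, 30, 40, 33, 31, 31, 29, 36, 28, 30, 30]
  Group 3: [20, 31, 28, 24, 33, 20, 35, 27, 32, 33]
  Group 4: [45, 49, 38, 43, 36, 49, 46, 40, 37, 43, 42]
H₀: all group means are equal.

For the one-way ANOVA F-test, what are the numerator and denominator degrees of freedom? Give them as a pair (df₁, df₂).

k = 4 groups, N = 39 total
df = (k−1, N−k) = (4−1, 39−4) = (3, 35)

degrees of freedom = [3, 35]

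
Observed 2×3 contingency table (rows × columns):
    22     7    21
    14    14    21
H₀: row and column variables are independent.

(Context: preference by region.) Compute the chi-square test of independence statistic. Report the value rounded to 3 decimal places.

Row totals [50, 49], col totals [36, 21, 42], n=99
χ² = (22−18.18)²/18.18 + (7−10.61)²/10.61 + (21−21.21)²/21.21 + (14−17.82)²/17.82 + (14−10.39)²/10.39 + (21−20.79)²/20.79 = 4.1014
df = 2

test statistic = 4.101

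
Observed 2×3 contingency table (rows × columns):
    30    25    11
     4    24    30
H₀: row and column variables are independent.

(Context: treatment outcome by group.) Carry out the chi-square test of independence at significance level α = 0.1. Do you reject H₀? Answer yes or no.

Row totals [66, 58], col totals [34, 49, 41], n=124
χ² = (30−18.10)²/18.10 + (25−26.08)²/26.08 + (11−21.82)²/21.82 + (4−15.90)²/15.90 + (24−22.92)²/22.92 + (30−19.18)²/19.18 = 28.3093
df = 2
p-value (upper-tail) = 0.00000
At α=0.1: p < α → reject H₀

reject H₀: yes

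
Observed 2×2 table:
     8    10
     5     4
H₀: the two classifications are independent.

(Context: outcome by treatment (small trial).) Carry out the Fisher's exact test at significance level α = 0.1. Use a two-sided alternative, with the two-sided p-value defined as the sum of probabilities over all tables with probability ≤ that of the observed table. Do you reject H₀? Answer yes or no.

Margins: r₁=18, r₂=9, c₁=13, c₂=14, n=27
p_obs = C(18,8)·C(9,5)/C(27,13); sum pmf over tables with pmf ≤ p_obs
p-value (two-sided) = 0.69458
At α=0.1: p ≥ α → fail to reject H₀

reject H₀: no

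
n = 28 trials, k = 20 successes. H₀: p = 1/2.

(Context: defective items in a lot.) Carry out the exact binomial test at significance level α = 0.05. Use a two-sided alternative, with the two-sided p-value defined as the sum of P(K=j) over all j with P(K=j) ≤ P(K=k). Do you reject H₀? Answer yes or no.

Exact binomial: n=28, k=20, p₀=1/2=0.5000
P(X=j) = C(n,j)·p₀^j·(1−p₀)^(n−j); p = Σ P(X=j) over j with P(X=j) ≤ P(X=20)
p-value (two-sided) = 0.03570
At α=0.05: p < α → reject H₀

reject H₀: yes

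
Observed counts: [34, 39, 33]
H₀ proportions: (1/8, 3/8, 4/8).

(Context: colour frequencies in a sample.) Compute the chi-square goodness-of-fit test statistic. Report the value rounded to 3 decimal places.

test statistic = 40.057

n = 106; E_i = n·p_i = [13.25, 39.75, 53.00]
χ² = (34−13.25)²/13.25 + (39−39.75)²/39.75 + (33−53.00)²/53.00 = 40.0566
df = 2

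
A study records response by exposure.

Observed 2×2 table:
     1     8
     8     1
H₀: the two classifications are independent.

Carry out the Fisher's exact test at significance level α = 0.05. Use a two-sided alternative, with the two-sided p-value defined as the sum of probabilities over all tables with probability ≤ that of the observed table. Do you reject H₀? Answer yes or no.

Margins: r₁=9, r₂=9, c₁=9, c₂=9, n=18
p_obs = C(9,1)·C(9,8)/C(18,9); sum pmf over tables with pmf ≤ p_obs
p-value (two-sided) = 0.00337
At α=0.05: p < α → reject H₀

reject H₀: yes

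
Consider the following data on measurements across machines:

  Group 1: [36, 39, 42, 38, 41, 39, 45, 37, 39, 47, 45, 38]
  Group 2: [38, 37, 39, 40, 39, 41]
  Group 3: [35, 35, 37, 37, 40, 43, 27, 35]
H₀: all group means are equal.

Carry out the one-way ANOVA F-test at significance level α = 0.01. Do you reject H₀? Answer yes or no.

reject H₀: no

Group means [40.50, 39.00, 36.12], grand mean 38.808
SSB = Σnᵢ(x̄ᵢ−x̄)² = 92.163; SSW = ΣΣ(x−x̄ᵢ)² = 297.875
MSB = 92.163/2 = 46.0817; MSW = 297.875/23 = 12.9511
F = MSB/MSW = 3.5581
df = (2, 23)
p-value (upper-tail) = 0.04505
At α=0.01: p ≥ α → fail to reject H₀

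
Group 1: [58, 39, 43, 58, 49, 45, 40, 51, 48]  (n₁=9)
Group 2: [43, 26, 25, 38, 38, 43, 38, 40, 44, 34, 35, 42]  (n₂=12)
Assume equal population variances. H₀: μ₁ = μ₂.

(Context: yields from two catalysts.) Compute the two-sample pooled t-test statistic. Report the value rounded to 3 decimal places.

test statistic = 3.691

x̄₁=47.889, s₁=6.972, n₁=9
x̄₂=37.167, s₂=6.293, n₂=12
s_p² = [8·6.972² + 11·6.293²]/19 = 43.3977
SE = √(s_p²·(1/9+1/12)) = 2.9049
t = (47.889−37.167)/2.9049 = 3.6911
df = 19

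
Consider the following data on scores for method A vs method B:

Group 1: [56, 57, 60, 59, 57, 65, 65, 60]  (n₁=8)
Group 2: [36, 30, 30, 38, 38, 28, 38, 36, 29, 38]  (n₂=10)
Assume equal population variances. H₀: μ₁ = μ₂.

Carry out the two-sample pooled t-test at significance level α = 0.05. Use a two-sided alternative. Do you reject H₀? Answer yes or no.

reject H₀: yes

x̄₁=59.875, s₁=3.482, n₁=8
x̄₂=34.100, s₂=4.280, n₂=10
s_p² = [7·3.482² + 9·4.280²]/16 = 15.6109
SE = √(s_p²·(1/8+1/10)) = 1.8742
t = (59.875−34.100)/1.8742 = 13.7529
df = 16
p-value (two-sided) = 0.00000
At α=0.05: p < α → reject H₀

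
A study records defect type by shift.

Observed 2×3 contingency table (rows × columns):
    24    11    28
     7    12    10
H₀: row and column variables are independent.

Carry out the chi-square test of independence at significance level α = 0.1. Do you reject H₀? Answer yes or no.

Row totals [63, 29], col totals [31, 23, 38], n=92
χ² = (24−21.23)²/21.23 + (11−15.75)²/15.75 + (28−26.02)²/26.02 + (7−9.77)²/9.77 + (12−7.25)²/7.25 + (10−11.98)²/11.98 = 6.1698
df = 2
p-value (upper-tail) = 0.04573
At α=0.1: p < α → reject H₀

reject H₀: yes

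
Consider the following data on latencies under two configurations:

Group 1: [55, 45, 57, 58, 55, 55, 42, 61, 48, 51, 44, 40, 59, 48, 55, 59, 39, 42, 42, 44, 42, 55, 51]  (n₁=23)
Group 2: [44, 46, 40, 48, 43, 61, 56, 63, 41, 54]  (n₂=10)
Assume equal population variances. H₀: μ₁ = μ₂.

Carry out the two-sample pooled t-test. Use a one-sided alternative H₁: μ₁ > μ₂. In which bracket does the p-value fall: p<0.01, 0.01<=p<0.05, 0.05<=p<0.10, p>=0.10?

p-value bracket: p>=0.10

x̄₁=49.870, s₁=7.086, n₁=23
x̄₂=49.600, s₂=8.343, n₂=10
s_p² = [22·7.086² + 9·8.343²]/31 = 55.8390
SE = √(s_p²·(1/23+1/10)) = 2.8305
t = (49.870−49.600)/2.8305 = 0.0952
df = 31
p-value (one-sided, H₁ greater) = 0.46237
→ bracket: p>=0.10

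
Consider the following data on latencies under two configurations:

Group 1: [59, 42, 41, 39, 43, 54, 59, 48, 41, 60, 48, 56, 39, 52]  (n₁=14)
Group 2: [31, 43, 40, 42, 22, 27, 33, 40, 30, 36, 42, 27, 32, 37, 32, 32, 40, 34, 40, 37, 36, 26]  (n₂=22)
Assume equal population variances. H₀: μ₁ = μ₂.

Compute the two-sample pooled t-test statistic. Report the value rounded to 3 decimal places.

x̄₁=48.643, s₁=7.929, n₁=14
x̄₂=34.500, s₂=5.845, n₂=22
s_p² = [13·7.929² + 21·5.845²]/34 = 45.1387
SE = √(s_p²·(1/14+1/22)) = 2.2969
t = (48.643−34.500)/2.2969 = 6.1573
df = 34

test statistic = 6.157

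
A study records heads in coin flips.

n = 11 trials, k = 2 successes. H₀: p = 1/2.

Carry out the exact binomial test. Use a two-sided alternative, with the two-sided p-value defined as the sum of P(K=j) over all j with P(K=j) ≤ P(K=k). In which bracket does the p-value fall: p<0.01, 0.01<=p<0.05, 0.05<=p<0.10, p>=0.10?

Exact binomial: n=11, k=2, p₀=1/2=0.5000
P(X=j) = C(n,j)·p₀^j·(1−p₀)^(n−j); p = Σ P(X=j) over j with P(X=j) ≤ P(X=2)
p-value (two-sided) = 0.06543
→ bracket: 0.05<=p<0.10

p-value bracket: 0.05<=p<0.10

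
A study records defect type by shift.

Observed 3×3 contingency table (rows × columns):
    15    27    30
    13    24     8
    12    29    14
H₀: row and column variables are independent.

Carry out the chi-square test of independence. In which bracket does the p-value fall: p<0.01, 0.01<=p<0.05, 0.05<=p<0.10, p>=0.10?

p-value bracket: 0.05<=p<0.10

Row totals [72, 45, 55], col totals [40, 80, 52], n=172
χ² = (15−16.74)²/16.74 + (27−33.49)²/33.49 + (30−21.77)²/21.77 + (13−10.47)²/10.47 + (24−20.93)²/20.93 + (8−13.60)²/13.60 + (12−12.79)²/12.79 + (29−25.58)²/25.58 + (14−16.63)²/16.63 = 8.8466
df = 4
p-value (upper-tail) = 0.06505
→ bracket: 0.05<=p<0.10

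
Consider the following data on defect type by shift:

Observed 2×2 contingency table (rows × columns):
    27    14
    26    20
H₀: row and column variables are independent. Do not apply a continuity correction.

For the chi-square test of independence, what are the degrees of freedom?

degrees of freedom = 1

df = (r−1)(c−1) = (2−1)·(2−1) = 1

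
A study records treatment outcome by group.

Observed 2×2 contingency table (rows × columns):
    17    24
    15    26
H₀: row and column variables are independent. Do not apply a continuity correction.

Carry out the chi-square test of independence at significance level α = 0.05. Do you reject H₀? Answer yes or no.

Row totals [41, 41], col totals [32, 50], n=82
χ² = (17−16.00)²/16.00 + (24−25.00)²/25.00 + (15−16.00)²/16.00 + (26−25.00)²/25.00 = 0.2050
df = 1
p-value (upper-tail) = 0.65071
At α=0.05: p ≥ α → fail to reject H₀

reject H₀: no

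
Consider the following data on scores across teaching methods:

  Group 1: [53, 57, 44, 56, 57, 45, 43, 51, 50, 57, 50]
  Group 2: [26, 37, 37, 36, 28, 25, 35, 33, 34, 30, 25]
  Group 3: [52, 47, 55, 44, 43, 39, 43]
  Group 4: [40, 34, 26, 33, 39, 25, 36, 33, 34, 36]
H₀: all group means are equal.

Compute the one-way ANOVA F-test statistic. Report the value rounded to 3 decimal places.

test statistic = 36.087

Group means [51.18, 31.45, 46.14, 33.60], grand mean 40.205
SSB = Σnᵢ(x̄ᵢ−x̄)² = 2850.738; SSW = ΣΣ(x−x̄ᵢ)² = 921.621
MSB = 2850.738/3 = 950.2461; MSW = 921.621/35 = 26.3320
F = MSB/MSW = 36.0871
df = (3, 35)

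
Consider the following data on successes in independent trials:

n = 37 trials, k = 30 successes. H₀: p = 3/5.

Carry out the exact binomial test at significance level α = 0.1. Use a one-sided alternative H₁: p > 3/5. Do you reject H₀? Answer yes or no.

reject H₀: yes

Exact binomial: n=37, k=30, p₀=3/5=0.6000
P(X≥30) from Σ C(n,i)·p₀^i·(1−p₀)^(n−i)
p-value (one-sided, H₁ greater) = 0.00544
At α=0.1: p < α → reject H₀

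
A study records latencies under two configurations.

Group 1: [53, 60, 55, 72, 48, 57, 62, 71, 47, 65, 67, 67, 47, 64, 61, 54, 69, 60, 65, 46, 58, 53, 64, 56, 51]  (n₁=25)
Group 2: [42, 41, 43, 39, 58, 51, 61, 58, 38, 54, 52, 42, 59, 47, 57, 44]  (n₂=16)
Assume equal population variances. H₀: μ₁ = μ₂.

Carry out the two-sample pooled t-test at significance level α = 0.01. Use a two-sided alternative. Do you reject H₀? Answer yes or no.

x̄₁=58.880, s₁=7.764, n₁=25
x̄₂=49.125, s₂=7.982, n₂=16
s_p² = [24·7.764² + 15·7.982²]/39 = 61.5997
SE = √(s_p²·(1/25+1/16)) = 2.5128
t = (58.880−49.125)/2.5128 = 3.8822
df = 39
p-value (two-sided) = 0.00039
At α=0.01: p < α → reject H₀

reject H₀: yes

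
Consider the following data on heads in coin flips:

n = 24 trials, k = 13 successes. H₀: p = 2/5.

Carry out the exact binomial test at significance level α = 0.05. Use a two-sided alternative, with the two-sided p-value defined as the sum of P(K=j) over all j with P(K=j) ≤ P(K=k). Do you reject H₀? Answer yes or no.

reject H₀: no

Exact binomial: n=24, k=13, p₀=2/5=0.4000
P(X=j) = C(n,j)·p₀^j·(1−p₀)^(n−j); p = Σ P(X=j) over j with P(X=j) ≤ P(X=13)
p-value (two-sided) = 0.21023
At α=0.05: p ≥ α → fail to reject H₀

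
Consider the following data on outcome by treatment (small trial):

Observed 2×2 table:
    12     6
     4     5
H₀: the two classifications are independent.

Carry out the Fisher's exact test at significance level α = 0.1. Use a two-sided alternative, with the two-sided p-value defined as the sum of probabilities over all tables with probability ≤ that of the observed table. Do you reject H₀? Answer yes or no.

Margins: r₁=18, r₂=9, c₁=16, c₂=11, n=27
p_obs = C(18,12)·C(9,4)/C(27,16); sum pmf over tables with pmf ≤ p_obs
p-value (two-sided) = 0.41053
At α=0.1: p ≥ α → fail to reject H₀

reject H₀: no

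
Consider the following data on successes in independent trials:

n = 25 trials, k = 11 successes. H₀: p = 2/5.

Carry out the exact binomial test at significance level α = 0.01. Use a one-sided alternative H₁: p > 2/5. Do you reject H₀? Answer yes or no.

reject H₀: no

Exact binomial: n=25, k=11, p₀=2/5=0.4000
P(X≥11) from Σ C(n,i)·p₀^i·(1−p₀)^(n−i)
p-value (one-sided, H₁ greater) = 0.41423
At α=0.01: p ≥ α → fail to reject H₀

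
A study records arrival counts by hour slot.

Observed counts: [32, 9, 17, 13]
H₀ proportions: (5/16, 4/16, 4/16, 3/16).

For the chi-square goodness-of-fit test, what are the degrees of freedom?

degrees of freedom = 3

df = k − 1 = 4 − 1 = 3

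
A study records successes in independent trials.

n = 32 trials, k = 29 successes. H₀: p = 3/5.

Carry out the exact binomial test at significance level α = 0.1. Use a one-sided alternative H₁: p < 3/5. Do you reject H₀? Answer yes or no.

reject H₀: no

Exact binomial: n=32, k=29, p₀=3/5=0.6000
P(X≤29) from Σ C(n,i)·p₀^i·(1−p₀)^(n−i)
p-value (one-sided, H₁ less) = 0.99998
At α=0.1: p ≥ α → fail to reject H₀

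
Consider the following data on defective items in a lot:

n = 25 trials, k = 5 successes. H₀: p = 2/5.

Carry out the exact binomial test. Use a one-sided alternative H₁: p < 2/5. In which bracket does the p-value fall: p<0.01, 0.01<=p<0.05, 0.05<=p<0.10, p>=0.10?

p-value bracket: 0.01<=p<0.05

Exact binomial: n=25, k=5, p₀=2/5=0.4000
P(X≤5) from Σ C(n,i)·p₀^i·(1−p₀)^(n−i)
p-value (one-sided, H₁ less) = 0.02936
→ bracket: 0.01<=p<0.05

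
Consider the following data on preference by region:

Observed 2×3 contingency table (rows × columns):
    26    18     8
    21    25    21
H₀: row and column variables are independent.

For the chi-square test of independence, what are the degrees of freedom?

df = (r−1)(c−1) = (2−1)·(3−1) = 2

degrees of freedom = 2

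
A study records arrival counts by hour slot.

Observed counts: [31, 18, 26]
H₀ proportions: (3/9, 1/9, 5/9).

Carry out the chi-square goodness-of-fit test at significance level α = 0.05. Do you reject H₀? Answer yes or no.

n = 75; E_i = n·p_i = [25.00, 8.33, 41.67]
χ² = (31−25.00)²/25.00 + (18−8.33)²/8.33 + (26−41.67)²/41.67 = 18.5440
df = 2
p-value (upper-tail) = 0.00009
At α=0.05: p < α → reject H₀

reject H₀: yes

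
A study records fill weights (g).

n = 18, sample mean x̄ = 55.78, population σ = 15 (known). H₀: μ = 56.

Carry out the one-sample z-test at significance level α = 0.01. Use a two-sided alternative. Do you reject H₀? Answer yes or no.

reject H₀: no

SE = σ/√n = 15/√18 = 3.5355
z = (x̄−μ₀)/SE = (55.78−56)/3.5355 = -0.0622
p-value (two-sided) = 0.95038
At α=0.01: p ≥ α → fail to reject H₀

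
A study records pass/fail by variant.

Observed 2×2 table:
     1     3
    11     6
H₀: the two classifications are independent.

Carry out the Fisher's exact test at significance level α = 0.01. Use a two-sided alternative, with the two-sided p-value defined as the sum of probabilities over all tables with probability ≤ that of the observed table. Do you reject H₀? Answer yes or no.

Margins: r₁=4, r₂=17, c₁=12, c₂=9, n=21
p_obs = C(4,1)·C(17,11)/C(21,12); sum pmf over tables with pmf ≤ p_obs
p-value (two-sided) = 0.27218
At α=0.01: p ≥ α → fail to reject H₀

reject H₀: no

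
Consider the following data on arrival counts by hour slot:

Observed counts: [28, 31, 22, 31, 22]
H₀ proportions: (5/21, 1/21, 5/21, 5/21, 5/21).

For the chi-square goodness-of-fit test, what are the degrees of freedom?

df = k − 1 = 5 − 1 = 4

degrees of freedom = 4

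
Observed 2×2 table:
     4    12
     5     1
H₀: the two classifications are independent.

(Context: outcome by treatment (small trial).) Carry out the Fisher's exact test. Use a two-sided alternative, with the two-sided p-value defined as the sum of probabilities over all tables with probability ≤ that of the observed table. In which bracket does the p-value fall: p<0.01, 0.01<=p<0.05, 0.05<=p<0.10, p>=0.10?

Margins: r₁=16, r₂=6, c₁=9, c₂=13, n=22
p_obs = C(16,4)·C(6,5)/C(22,9); sum pmf over tables with pmf ≤ p_obs
p-value (two-sided) = 0.02308
→ bracket: 0.01<=p<0.05

p-value bracket: 0.01<=p<0.05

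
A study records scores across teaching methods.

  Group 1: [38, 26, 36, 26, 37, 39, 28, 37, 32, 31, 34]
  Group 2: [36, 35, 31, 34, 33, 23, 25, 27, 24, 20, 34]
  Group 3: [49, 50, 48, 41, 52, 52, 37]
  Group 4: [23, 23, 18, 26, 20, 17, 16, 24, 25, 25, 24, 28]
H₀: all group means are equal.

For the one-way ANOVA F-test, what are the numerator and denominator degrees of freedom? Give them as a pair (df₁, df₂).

degrees of freedom = [3, 37]

k = 4 groups, N = 41 total
df = (k−1, N−k) = (4−1, 41−4) = (3, 37)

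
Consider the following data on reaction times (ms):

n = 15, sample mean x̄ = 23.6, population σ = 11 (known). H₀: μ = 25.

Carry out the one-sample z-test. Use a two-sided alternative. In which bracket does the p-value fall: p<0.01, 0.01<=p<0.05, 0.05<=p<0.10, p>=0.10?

p-value bracket: p>=0.10

SE = σ/√n = 11/√15 = 2.8402
z = (x̄−μ₀)/SE = (23.6−25)/2.8402 = -0.4929
p-value (two-sided) = 0.62207
→ bracket: p>=0.10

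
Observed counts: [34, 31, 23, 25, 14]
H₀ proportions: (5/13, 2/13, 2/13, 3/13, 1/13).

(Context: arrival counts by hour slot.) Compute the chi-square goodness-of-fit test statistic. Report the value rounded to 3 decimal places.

n = 127; E_i = n·p_i = [48.85, 19.54, 19.54, 29.31, 9.77]
χ² = (34−48.85)²/48.85 + (31−19.54)²/19.54 + (23−19.54)²/19.54 + (25−29.31)²/29.31 + (14−9.77)²/9.77 = 14.3144
df = 4

test statistic = 14.314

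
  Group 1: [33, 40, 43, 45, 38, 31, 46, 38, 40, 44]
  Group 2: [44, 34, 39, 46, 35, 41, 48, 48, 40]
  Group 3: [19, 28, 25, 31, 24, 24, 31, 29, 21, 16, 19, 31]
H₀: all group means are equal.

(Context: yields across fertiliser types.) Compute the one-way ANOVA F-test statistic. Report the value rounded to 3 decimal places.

test statistic = 35.023

Group means [39.80, 41.67, 24.83], grand mean 34.548
SSB = Σnᵢ(x̄ᵢ−x̄)² = 1864.411; SSW = ΣΣ(x−x̄ᵢ)² = 745.267
MSB = 1864.411/2 = 932.2054; MSW = 745.267/28 = 26.6167
F = MSB/MSW = 35.0234
df = (2, 28)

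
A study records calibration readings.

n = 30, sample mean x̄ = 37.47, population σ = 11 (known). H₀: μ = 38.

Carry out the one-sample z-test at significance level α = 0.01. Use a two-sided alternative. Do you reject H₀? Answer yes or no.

SE = σ/√n = 11/√30 = 2.0083
z = (x̄−μ₀)/SE = (37.47−38)/2.0083 = -0.2639
p-value (two-sided) = 0.79185
At α=0.01: p ≥ α → fail to reject H₀

reject H₀: no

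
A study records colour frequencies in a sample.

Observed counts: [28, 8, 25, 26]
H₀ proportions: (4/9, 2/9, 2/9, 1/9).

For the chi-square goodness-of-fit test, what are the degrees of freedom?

df = k − 1 = 4 − 1 = 3

degrees of freedom = 3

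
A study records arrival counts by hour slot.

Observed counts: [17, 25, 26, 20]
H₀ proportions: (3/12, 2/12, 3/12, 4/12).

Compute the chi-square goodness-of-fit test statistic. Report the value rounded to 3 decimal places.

n = 88; E_i = n·p_i = [22.00, 14.67, 22.00, 29.33]
χ² = (17−22.00)²/22.00 + (25−14.67)²/14.67 + (26−22.00)²/22.00 + (20−29.33)²/29.33 = 12.1136
df = 3

test statistic = 12.114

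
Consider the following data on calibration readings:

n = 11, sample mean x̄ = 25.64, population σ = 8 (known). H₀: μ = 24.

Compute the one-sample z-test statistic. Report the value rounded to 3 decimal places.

test statistic = 0.680

SE = σ/√n = 8/√11 = 2.4121
z = (x̄−μ₀)/SE = (25.64−24)/2.4121 = 0.6799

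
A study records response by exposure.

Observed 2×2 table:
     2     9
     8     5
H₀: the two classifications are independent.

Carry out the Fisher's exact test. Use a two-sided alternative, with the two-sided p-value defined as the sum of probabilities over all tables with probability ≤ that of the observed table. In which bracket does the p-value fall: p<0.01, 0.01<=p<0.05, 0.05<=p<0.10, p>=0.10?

p-value bracket: 0.01<=p<0.05

Margins: r₁=11, r₂=13, c₁=10, c₂=14, n=24
p_obs = C(11,2)·C(13,8)/C(24,10); sum pmf over tables with pmf ≤ p_obs
p-value (two-sided) = 0.04718
→ bracket: 0.01<=p<0.05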